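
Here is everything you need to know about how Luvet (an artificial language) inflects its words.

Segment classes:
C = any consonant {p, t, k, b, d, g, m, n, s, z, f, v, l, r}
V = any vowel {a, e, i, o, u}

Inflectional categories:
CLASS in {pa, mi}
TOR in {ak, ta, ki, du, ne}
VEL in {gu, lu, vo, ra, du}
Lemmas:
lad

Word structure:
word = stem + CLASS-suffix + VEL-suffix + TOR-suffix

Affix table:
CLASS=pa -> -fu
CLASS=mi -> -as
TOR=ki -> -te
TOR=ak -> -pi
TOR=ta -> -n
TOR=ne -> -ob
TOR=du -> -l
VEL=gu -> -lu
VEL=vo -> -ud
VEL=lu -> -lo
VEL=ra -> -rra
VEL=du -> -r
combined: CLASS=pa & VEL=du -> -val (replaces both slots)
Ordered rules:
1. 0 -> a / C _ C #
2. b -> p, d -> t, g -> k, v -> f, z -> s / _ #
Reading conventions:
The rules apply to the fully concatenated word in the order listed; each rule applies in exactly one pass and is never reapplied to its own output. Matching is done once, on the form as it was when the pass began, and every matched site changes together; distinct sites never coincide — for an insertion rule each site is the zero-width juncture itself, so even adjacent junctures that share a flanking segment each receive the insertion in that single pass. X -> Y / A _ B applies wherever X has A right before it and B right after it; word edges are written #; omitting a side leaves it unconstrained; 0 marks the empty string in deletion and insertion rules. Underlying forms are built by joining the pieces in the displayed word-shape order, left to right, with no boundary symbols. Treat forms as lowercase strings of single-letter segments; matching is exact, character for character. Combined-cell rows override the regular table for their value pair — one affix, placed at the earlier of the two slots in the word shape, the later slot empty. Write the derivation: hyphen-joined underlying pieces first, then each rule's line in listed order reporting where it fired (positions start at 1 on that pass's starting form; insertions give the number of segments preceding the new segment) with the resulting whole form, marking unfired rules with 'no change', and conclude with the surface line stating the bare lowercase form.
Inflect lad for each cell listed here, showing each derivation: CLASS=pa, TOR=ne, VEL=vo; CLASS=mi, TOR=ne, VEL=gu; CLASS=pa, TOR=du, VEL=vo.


cell CLASS=pa, TOR=ne, VEL=vo:
underlying: lad-fu-ud-ob
1. 0 -> a / C _ C #: no change
2. b -> p, d -> t, g -> k, v -> f, z -> s / _ #: fires at position(s) 9: ladfuudop
surface: ladfuudop

cell CLASS=mi, TOR=ne, VEL=gu:
underlying: lad-as-lu-ob
1. 0 -> a / C _ C #: no change
2. b -> p, d -> t, g -> k, v -> f, z -> s / _ #: fires at position(s) 9: ladasluop
surface: ladasluop

cell CLASS=pa, TOR=du, VEL=vo:
underlying: lad-fu-ud-l
1. 0 -> a / C _ C #: inserts after position(s) 7: ladfuudal
2. b -> p, d -> t, g -> k, v -> f, z -> s / _ #: no change
surface: ladfuudal


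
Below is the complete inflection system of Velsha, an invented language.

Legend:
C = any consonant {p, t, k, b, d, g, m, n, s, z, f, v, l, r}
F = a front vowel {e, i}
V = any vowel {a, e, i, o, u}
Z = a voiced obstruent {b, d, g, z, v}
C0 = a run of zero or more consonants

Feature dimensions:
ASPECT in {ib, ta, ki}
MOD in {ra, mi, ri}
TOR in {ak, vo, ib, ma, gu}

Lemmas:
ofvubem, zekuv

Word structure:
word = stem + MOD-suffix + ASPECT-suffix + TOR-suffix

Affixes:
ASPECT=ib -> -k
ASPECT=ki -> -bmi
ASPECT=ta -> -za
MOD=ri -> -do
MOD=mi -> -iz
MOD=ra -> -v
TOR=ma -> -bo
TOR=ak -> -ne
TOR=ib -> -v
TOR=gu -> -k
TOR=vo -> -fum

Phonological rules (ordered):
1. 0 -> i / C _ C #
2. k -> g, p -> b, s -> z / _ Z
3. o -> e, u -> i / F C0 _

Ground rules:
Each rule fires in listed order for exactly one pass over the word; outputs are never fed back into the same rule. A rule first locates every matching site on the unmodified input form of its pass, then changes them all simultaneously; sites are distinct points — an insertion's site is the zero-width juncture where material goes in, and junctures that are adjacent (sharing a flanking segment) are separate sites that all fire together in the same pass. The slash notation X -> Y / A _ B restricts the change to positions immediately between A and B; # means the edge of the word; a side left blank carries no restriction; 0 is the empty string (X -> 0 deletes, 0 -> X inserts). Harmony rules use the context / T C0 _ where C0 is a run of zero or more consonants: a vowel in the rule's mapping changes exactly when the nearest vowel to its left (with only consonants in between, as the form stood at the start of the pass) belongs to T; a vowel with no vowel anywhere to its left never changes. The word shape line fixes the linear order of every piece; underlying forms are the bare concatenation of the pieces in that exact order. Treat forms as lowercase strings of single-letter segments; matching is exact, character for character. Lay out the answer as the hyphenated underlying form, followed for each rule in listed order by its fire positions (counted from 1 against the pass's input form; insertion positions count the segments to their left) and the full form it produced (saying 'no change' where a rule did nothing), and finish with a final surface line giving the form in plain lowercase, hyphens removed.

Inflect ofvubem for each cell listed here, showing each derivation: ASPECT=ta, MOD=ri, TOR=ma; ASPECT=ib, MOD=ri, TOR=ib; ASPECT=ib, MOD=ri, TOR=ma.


cell ASPECT=ta, MOD=ri, TOR=ma:
underlying: ofvubem-do-za-bo
1. 0 -> i / C _ C #: no change
2. k -> g, p -> b, s -> z / _ Z: no change
3. o -> e, u -> i / F C0 _: fires at position(s) 9: ofvubemdezabo
surface: ofvubemdezabo

cell ASPECT=ib, MOD=ri, TOR=ib:
underlying: ofvubem-do-k-v
1. 0 -> i / C _ C #: inserts after position(s) 10: ofvubemdokiv
2. k -> g, p -> b, s -> z / _ Z: no change
3. o -> e, u -> i / F C0 _: fires at position(s) 9: ofvubemdekiv
surface: ofvubemdekiv

cell ASPECT=ib, MOD=ri, TOR=ma:
underlying: ofvubem-do-k-bo
1. 0 -> i / C _ C #: no change
2. k -> g, p -> b, s -> z / _ Z: fires at position(s) 10: ofvubemdogbo
3. o -> e, u -> i / F C0 _: fires at position(s) 9: ofvubemdegbo
surface: ofvubemdegbo


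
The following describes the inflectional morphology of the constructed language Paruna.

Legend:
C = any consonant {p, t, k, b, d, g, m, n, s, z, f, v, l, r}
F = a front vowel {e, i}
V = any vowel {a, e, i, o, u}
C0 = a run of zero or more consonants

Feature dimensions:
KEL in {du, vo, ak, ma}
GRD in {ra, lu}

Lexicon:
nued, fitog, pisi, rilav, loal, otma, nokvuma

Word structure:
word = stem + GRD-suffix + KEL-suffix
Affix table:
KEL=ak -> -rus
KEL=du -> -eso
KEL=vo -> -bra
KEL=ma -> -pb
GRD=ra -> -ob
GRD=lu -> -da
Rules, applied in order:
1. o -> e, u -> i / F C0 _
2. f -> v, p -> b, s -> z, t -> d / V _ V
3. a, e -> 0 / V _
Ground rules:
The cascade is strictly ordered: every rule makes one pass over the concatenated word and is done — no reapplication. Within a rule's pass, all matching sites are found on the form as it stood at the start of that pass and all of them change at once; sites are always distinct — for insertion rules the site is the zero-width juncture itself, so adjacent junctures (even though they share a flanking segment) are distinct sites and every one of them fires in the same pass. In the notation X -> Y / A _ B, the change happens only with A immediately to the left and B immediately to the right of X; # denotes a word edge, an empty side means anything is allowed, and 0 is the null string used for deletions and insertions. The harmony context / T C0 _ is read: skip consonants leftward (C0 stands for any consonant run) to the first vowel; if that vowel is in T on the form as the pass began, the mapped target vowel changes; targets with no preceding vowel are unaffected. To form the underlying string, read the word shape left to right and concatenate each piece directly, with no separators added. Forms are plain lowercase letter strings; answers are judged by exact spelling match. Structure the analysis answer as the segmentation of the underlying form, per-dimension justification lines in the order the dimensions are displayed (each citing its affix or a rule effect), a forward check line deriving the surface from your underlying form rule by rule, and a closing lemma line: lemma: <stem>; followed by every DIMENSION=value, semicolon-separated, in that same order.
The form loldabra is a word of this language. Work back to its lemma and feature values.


underlying: loal-da-bra
KEL=vo - signalled by the affix -bra
GRD=lu - signalled by the affix -da
check: loaldabra -> loaldabra -> loaldabra -> loldabra
lemma: loal; KEL=vo; GRD=lu


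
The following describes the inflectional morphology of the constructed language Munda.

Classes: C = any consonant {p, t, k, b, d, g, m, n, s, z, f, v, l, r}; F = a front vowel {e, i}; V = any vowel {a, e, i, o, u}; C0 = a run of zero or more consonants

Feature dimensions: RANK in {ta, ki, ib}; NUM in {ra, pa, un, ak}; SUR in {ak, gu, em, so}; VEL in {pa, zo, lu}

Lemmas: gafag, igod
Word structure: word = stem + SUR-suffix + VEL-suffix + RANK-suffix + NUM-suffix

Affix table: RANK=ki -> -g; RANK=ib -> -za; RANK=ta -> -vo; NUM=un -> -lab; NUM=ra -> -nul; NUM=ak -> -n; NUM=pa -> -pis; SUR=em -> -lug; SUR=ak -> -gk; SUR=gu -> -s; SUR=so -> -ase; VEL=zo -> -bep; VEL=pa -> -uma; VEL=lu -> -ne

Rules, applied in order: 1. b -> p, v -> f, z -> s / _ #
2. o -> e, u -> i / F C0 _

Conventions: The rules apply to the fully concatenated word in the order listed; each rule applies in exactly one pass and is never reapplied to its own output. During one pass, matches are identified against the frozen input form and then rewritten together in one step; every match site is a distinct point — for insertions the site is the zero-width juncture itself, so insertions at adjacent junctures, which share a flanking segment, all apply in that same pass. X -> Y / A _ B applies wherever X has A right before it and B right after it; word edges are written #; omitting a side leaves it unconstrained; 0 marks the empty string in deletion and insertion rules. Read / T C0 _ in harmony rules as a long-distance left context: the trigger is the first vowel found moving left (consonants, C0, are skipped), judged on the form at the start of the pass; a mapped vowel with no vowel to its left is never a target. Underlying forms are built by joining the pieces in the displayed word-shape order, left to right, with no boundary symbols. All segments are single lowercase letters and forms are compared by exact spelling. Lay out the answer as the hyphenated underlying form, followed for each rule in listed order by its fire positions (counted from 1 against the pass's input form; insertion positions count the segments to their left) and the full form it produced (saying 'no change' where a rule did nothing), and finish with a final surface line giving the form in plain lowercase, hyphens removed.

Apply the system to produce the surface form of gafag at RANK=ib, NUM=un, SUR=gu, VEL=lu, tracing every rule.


underlying: gafag-s-ne-za-lab
1. b -> p, v -> f, z -> s / _ #: fires at position(s) 13: gafagsnezalap
2. o -> e, u -> i / F C0 _: no change
surface: gafagsnezalap


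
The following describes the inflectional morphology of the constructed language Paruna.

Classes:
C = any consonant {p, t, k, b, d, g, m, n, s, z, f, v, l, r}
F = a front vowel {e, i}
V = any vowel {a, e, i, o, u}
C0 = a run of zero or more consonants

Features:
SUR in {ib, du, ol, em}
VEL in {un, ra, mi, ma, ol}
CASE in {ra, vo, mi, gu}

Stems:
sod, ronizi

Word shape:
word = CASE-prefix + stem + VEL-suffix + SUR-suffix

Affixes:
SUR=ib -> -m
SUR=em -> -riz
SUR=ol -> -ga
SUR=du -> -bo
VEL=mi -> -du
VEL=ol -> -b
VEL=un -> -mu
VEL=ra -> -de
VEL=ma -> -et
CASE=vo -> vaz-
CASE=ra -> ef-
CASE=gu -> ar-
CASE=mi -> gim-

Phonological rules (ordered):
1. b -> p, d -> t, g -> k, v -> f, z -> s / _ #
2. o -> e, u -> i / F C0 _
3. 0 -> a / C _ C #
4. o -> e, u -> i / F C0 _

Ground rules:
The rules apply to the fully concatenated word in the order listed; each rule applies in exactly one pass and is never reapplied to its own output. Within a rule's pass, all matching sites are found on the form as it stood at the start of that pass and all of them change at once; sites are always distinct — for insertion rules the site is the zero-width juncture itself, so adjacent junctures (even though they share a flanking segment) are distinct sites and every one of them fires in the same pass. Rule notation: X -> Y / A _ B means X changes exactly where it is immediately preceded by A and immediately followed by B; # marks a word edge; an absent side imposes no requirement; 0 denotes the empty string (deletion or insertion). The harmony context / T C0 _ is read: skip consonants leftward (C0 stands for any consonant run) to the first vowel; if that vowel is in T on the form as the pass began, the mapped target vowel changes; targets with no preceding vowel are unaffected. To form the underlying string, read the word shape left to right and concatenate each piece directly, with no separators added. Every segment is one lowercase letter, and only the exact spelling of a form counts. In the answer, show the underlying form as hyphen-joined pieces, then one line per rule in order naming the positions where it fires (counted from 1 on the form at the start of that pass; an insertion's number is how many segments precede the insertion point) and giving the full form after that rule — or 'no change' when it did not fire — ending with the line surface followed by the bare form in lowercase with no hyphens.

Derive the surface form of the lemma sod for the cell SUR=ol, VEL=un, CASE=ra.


underlying: ef-sod-mu-ga
1. b -> p, d -> t, g -> k, v -> f, z -> s / _ #: no change
2. o -> e, u -> i / F C0 _: fires at position(s) 4: efsedmuga
3. 0 -> a / C _ C #: no change
4. o -> e, u -> i / F C0 _: fires at position(s) 7: efsedmiga
surface: efsedmiga


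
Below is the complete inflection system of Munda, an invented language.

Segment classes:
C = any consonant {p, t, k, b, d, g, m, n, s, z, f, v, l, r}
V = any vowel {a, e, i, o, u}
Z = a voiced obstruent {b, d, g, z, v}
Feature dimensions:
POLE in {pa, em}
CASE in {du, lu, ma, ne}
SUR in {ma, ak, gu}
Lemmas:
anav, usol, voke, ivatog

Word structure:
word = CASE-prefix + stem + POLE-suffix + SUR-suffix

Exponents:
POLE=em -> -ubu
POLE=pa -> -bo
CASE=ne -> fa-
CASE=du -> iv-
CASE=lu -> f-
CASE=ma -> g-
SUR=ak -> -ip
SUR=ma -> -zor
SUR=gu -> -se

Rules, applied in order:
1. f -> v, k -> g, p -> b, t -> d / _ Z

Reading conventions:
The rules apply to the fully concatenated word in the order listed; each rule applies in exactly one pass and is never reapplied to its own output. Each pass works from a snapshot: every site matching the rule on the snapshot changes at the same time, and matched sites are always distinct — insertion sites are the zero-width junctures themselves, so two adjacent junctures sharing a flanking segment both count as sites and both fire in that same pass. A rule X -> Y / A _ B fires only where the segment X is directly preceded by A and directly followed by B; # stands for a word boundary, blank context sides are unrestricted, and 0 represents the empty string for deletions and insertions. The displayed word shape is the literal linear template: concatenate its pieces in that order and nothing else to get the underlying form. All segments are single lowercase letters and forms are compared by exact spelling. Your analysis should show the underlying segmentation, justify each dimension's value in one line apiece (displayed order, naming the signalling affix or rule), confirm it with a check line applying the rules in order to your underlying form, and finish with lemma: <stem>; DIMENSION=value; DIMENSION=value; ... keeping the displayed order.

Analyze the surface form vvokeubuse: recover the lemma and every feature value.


underlying: f-voke-ubu-se
POLE=em - signalled by the affix -ubu
CASE=lu - signalled by the affix f-
SUR=gu - signalled by the affix -se
check: fvokeubuse -> vvokeubuse
lemma: voke; POLE=em; CASE=lu; SUR=gu


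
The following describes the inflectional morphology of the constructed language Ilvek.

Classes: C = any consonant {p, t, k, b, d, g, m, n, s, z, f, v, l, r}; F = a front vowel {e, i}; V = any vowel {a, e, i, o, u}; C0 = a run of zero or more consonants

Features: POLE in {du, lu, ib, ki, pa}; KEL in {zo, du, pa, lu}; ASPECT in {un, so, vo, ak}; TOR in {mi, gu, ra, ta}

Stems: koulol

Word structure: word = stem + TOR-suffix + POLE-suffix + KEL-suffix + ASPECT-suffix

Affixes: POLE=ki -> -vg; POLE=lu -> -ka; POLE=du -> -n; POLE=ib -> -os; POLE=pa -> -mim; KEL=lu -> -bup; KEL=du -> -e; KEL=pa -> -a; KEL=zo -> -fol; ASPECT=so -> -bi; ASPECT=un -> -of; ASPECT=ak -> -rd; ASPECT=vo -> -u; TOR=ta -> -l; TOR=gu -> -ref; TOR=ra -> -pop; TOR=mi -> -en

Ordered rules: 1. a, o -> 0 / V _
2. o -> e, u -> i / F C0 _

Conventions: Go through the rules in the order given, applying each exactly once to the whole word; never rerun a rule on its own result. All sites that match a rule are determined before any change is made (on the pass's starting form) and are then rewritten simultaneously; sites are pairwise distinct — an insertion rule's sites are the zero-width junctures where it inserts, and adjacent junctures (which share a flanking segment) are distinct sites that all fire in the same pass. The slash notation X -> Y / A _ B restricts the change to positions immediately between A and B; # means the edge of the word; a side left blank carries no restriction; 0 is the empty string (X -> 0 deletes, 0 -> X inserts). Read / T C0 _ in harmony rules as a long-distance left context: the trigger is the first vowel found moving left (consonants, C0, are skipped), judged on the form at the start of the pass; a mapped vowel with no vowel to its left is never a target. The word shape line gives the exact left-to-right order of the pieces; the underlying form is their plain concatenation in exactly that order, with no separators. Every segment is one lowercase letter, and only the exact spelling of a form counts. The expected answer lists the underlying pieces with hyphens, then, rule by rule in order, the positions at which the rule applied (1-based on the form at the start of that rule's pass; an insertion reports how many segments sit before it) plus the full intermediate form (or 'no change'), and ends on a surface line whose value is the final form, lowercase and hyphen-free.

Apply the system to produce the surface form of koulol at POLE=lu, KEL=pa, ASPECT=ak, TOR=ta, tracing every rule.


underlying: koulol-l-ka-a-rd
1. a, o -> 0 / V _: fires at position(s) 10: koulollkard
2. o -> e, u -> i / F C0 _: no change
surface: koulollkard


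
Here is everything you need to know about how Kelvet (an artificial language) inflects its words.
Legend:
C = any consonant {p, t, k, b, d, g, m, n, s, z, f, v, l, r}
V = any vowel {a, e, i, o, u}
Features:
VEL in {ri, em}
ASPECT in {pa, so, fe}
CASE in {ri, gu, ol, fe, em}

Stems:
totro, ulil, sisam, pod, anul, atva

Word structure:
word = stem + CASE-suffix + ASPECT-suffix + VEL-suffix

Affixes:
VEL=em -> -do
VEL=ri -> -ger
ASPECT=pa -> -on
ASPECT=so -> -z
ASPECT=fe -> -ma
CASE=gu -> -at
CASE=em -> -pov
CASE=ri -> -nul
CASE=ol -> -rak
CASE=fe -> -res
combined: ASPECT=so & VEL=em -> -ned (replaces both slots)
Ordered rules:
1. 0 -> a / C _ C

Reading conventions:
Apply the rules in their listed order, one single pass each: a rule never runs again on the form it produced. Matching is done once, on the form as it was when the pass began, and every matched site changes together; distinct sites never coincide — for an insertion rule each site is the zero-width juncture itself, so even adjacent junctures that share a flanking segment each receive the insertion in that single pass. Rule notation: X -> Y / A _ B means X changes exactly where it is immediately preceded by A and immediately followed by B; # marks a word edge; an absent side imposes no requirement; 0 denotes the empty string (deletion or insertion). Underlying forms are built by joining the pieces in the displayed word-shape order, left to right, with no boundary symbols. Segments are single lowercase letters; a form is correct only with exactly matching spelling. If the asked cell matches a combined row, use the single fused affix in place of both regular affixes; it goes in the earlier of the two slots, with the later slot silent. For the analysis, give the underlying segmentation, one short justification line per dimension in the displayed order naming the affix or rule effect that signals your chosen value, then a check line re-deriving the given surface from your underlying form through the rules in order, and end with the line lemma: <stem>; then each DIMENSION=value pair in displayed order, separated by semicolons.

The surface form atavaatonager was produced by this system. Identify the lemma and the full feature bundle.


underlying: atva-at-on-ger
VEL=ri - signalled by the affix -ger
ASPECT=pa - signalled by the affix -on
CASE=gu - signalled by the affix -at
check: atvaatonger -> atavaatonager
lemma: atva; VEL=ri; ASPECT=pa; CASE=gu


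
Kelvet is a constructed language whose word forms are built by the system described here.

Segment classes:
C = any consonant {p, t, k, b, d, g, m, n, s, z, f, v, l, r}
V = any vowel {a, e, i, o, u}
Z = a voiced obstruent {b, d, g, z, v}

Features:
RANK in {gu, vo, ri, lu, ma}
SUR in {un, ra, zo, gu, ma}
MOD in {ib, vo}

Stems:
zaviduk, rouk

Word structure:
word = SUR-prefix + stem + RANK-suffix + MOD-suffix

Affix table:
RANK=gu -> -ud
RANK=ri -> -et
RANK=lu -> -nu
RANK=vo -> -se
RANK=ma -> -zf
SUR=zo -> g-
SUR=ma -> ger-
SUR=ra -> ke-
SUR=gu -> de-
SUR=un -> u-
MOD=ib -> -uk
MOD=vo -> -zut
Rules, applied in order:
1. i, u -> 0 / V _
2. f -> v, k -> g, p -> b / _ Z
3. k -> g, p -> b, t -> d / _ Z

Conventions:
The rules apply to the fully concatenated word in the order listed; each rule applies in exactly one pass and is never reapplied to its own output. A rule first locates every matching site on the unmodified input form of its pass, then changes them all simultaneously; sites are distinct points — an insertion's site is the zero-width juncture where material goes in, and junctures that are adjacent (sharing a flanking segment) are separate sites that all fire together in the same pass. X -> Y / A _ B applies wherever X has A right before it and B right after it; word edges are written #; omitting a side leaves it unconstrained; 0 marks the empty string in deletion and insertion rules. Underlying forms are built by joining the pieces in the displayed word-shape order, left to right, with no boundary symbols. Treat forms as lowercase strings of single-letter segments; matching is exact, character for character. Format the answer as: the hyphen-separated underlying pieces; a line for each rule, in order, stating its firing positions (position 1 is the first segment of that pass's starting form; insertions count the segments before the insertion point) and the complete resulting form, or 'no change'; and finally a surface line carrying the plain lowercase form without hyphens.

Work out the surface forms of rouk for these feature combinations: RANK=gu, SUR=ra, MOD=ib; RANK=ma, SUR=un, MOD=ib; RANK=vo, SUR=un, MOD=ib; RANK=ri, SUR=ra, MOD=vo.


cell RANK=gu, SUR=ra, MOD=ib:
underlying: ke-rouk-ud-uk
1. i, u -> 0 / V _: fires at position(s) 5: kerokuduk
2. f -> v, k -> g, p -> b / _ Z: no change
3. k -> g, p -> b, t -> d / _ Z: no change
surface: kerokuduk

cell RANK=ma, SUR=un, MOD=ib:
underlying: u-rouk-zf-uk
1. i, u -> 0 / V _: fires at position(s) 4: urokzfuk
2. f -> v, k -> g, p -> b / _ Z: fires at position(s) 4: urogzfuk
3. k -> g, p -> b, t -> d / _ Z: no change
surface: urogzfuk

cell RANK=vo, SUR=un, MOD=ib:
underlying: u-rouk-se-uk
1. i, u -> 0 / V _: fires at position(s) 4, 8: uroksek
2. f -> v, k -> g, p -> b / _ Z: no change
3. k -> g, p -> b, t -> d / _ Z: no change
surface: uroksek

cell RANK=ri, SUR=ra, MOD=vo:
underlying: ke-rouk-et-zut
1. i, u -> 0 / V _: fires at position(s) 5: keroketzut
2. f -> v, k -> g, p -> b / _ Z: no change
3. k -> g, p -> b, t -> d / _ Z: fires at position(s) 7: kerokedzut
surface: kerokedzut


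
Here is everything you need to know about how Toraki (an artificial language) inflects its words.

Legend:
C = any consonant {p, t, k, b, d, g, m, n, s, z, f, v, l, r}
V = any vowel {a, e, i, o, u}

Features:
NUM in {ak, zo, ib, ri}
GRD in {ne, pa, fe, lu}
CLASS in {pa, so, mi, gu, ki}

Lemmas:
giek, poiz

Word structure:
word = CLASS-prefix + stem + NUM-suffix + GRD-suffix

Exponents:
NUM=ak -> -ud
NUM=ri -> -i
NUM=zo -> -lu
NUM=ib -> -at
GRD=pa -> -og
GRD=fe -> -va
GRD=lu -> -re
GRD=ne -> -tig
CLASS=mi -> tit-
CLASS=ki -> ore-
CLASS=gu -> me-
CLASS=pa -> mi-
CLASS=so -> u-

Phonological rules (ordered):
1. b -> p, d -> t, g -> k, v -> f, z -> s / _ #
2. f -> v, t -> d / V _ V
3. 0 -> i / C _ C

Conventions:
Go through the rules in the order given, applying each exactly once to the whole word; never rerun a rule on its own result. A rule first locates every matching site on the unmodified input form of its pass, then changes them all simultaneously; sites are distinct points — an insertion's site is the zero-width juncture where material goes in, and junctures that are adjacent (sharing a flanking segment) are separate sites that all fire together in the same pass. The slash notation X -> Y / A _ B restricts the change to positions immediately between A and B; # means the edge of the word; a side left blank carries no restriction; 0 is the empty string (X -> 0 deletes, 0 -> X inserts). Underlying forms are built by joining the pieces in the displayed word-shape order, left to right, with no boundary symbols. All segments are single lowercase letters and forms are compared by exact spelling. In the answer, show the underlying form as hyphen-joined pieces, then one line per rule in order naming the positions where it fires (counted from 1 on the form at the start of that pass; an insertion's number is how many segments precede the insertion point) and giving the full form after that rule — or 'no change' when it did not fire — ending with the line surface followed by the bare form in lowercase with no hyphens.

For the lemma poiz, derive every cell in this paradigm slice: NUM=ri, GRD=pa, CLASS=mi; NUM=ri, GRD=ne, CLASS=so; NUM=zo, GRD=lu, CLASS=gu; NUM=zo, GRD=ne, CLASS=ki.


cell NUM=ri, GRD=pa, CLASS=mi:
underlying: tit-poiz-i-og
1. b -> p, d -> t, g -> k, v -> f, z -> s / _ #: fires at position(s) 10: titpoiziok
2. f -> v, t -> d / V _ V: no change
3. 0 -> i / C _ C: inserts after position(s) 3: titipoiziok
surface: titipoiziok

cell NUM=ri, GRD=ne, CLASS=so:
underlying: u-poiz-i-tig
1. b -> p, d -> t, g -> k, v -> f, z -> s / _ #: fires at position(s) 9: upoizitik
2. f -> v, t -> d / V _ V: fires at position(s) 7: upoizidik
3. 0 -> i / C _ C: no change
surface: upoizidik

cell NUM=zo, GRD=lu, CLASS=gu:
underlying: me-poiz-lu-re
1. b -> p, d -> t, g -> k, v -> f, z -> s / _ #: no change
2. f -> v, t -> d / V _ V: no change
3. 0 -> i / C _ C: inserts after position(s) 6: mepoizilure
surface: mepoizilure

cell NUM=zo, GRD=ne, CLASS=ki:
underlying: ore-poiz-lu-tig
1. b -> p, d -> t, g -> k, v -> f, z -> s / _ #: fires at position(s) 12: orepoizlutik
2. f -> v, t -> d / V _ V: fires at position(s) 10: orepoizludik
3. 0 -> i / C _ C: inserts after position(s) 7: orepoiziludik
surface: orepoiziludik


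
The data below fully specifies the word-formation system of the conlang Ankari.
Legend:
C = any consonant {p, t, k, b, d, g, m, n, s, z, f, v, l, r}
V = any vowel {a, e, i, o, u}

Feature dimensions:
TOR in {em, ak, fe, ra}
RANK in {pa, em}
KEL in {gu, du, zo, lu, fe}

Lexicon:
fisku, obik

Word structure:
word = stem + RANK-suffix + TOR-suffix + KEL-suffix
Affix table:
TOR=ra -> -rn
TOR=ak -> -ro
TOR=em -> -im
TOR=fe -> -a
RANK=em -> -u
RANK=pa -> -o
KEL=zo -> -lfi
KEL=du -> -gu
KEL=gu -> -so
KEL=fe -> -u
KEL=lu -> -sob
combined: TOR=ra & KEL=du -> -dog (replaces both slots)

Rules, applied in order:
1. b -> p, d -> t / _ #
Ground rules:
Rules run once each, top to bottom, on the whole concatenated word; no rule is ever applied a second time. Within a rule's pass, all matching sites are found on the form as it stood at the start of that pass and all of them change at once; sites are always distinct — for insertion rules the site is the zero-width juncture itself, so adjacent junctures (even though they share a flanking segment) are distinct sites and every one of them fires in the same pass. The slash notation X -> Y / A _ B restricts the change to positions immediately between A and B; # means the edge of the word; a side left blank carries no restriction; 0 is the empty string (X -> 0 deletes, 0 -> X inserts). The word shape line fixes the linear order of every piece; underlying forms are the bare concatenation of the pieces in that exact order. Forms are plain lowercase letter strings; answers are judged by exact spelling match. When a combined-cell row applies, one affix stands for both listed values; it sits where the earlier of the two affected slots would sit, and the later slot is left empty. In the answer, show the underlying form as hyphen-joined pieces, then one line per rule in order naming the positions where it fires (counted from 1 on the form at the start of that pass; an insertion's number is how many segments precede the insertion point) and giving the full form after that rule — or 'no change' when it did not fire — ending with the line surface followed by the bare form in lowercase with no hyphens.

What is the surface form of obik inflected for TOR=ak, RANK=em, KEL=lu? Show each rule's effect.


underlying: obik-u-ro-sob
1. b -> p, d -> t / _ #: fires at position(s) 10: obikurosop
surface: obikurosop


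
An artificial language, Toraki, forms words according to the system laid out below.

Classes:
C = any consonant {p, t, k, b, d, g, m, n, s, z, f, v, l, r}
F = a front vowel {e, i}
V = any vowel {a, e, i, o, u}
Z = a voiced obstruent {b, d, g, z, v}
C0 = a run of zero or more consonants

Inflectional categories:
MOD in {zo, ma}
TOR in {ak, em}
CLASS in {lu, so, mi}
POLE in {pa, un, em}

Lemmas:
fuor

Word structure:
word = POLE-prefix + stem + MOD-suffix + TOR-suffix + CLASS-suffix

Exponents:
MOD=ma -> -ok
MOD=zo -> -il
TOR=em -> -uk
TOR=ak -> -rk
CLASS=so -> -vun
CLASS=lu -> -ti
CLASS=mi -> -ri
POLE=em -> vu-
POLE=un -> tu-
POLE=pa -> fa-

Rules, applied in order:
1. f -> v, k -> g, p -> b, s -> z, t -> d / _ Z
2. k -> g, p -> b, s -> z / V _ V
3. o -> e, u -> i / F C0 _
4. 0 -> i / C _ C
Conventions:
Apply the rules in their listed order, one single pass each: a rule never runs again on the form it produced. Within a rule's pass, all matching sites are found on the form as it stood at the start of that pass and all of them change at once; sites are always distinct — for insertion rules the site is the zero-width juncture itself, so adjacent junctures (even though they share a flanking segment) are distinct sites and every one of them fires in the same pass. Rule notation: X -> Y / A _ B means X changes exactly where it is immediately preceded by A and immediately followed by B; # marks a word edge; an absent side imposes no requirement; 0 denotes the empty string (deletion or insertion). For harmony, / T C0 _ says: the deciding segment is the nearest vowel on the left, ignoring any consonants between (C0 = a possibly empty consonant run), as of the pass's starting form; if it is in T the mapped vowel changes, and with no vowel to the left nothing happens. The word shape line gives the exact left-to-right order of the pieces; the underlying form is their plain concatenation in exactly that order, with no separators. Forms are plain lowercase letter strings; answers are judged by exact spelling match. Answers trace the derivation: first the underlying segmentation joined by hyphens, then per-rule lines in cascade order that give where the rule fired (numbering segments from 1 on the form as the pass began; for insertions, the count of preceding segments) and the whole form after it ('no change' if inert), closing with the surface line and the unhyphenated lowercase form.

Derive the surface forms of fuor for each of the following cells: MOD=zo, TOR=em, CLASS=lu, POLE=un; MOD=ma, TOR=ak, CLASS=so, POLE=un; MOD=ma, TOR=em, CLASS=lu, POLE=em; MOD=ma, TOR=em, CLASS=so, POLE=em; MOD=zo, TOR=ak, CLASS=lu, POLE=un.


cell MOD=zo, TOR=em, CLASS=lu, POLE=un:
underlying: tu-fuor-il-uk-ti
1. f -> v, k -> g, p -> b, s -> z, t -> d / _ Z: no change
2. k -> g, p -> b, s -> z / V _ V: no change
3. o -> e, u -> i / F C0 _: fires at position(s) 9: tufuorilikti
4. 0 -> i / C _ C: inserts after position(s) 10: tufuorilikiti
surface: tufuorilikiti

cell MOD=ma, TOR=ak, CLASS=so, POLE=un:
underlying: tu-fuor-ok-rk-vun
1. f -> v, k -> g, p -> b, s -> z, t -> d / _ Z: fires at position(s) 10: tufuorokrgvun
2. k -> g, p -> b, s -> z / V _ V: no change
3. o -> e, u -> i / F C0 _: no change
4. 0 -> i / C _ C: inserts after position(s) 8, 9, 10: tufuorokirigivun
surface: tufuorokirigivun

cell MOD=ma, TOR=em, CLASS=lu, POLE=em:
underlying: vu-fuor-ok-uk-ti
1. f -> v, k -> g, p -> b, s -> z, t -> d / _ Z: no change
2. k -> g, p -> b, s -> z / V _ V: fires at position(s) 8: vufuorogukti
3. o -> e, u -> i / F C0 _: no change
4. 0 -> i / C _ C: inserts after position(s) 10: vufuorogukiti
surface: vufuorogukiti

cell MOD=ma, TOR=em, CLASS=so, POLE=em:
underlying: vu-fuor-ok-uk-vun
1. f -> v, k -> g, p -> b, s -> z, t -> d / _ Z: fires at position(s) 10: vufuorokugvun
2. k -> g, p -> b, s -> z / V _ V: fires at position(s) 8: vufuorogugvun
3. o -> e, u -> i / F C0 _: no change
4. 0 -> i / C _ C: inserts after position(s) 10: vufuorogugivun
surface: vufuorogugivun

cell MOD=zo, TOR=ak, CLASS=lu, POLE=un:
underlying: tu-fuor-il-rk-ti
1. f -> v, k -> g, p -> b, s -> z, t -> d / _ Z: no change
2. k -> g, p -> b, s -> z / V _ V: no change
3. o -> e, u -> i / F C0 _: no change
4. 0 -> i / C _ C: inserts after position(s) 8, 9, 10: tufuorilirikiti
surface: tufuorilirikiti


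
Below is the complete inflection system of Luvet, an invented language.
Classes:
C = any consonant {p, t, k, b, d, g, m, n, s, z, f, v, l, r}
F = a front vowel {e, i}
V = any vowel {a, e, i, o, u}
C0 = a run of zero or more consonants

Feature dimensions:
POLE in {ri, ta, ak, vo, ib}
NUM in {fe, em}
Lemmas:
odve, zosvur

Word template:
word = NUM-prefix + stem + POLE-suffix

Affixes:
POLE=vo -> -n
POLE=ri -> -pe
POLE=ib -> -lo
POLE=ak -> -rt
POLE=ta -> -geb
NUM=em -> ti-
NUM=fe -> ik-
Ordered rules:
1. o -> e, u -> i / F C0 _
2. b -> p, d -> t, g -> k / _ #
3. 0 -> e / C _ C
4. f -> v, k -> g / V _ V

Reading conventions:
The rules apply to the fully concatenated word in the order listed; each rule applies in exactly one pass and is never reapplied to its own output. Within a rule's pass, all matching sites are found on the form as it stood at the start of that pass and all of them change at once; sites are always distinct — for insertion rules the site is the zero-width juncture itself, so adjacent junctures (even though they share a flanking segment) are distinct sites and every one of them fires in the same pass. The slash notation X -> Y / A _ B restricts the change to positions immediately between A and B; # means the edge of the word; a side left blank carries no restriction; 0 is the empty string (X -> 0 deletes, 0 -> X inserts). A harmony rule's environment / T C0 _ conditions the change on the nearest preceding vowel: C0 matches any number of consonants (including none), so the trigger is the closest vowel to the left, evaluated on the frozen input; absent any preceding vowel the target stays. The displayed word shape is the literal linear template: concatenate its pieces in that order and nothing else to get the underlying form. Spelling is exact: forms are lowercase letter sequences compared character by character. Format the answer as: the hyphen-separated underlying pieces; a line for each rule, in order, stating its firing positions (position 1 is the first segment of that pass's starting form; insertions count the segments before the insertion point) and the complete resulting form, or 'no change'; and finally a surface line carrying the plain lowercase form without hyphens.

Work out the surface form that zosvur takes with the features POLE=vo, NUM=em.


underlying: ti-zosvur-n
1. o -> e, u -> i / F C0 _: fires at position(s) 4: tizesvurn
2. b -> p, d -> t, g -> k / _ #: no change
3. 0 -> e / C _ C: inserts after position(s) 5, 8: tizesevuren
4. f -> v, k -> g / V _ V: no change
surface: tizesevuren


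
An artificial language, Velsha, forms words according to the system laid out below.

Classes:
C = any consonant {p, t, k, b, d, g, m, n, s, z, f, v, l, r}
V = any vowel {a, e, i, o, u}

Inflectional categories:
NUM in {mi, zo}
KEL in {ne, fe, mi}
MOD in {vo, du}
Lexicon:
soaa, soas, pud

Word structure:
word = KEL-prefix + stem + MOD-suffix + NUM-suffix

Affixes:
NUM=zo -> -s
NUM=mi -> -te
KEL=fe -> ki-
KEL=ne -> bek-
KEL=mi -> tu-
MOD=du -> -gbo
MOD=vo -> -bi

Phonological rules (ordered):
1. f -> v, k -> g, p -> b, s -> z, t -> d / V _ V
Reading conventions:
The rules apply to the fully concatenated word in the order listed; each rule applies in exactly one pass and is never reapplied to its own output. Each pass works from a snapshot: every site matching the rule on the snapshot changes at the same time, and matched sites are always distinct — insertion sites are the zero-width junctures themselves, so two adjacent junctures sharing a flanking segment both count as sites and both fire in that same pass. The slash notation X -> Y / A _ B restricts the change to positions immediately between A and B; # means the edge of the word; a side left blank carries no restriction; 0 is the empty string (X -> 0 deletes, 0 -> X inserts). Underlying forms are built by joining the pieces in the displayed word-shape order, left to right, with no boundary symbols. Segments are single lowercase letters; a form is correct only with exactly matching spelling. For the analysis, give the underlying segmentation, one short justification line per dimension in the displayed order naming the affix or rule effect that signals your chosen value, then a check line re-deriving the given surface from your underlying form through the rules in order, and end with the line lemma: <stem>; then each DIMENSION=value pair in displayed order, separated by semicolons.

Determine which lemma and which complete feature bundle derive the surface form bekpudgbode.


underlying: bek-pud-gbo-te
NUM=mi - signalled by the affix -te
KEL=ne - signalled by the affix bek-
MOD=du - signalled by the affix -gbo
check: bekpudgbote -> bekpudgbode
lemma: pud; NUM=mi; KEL=ne; MOD=du


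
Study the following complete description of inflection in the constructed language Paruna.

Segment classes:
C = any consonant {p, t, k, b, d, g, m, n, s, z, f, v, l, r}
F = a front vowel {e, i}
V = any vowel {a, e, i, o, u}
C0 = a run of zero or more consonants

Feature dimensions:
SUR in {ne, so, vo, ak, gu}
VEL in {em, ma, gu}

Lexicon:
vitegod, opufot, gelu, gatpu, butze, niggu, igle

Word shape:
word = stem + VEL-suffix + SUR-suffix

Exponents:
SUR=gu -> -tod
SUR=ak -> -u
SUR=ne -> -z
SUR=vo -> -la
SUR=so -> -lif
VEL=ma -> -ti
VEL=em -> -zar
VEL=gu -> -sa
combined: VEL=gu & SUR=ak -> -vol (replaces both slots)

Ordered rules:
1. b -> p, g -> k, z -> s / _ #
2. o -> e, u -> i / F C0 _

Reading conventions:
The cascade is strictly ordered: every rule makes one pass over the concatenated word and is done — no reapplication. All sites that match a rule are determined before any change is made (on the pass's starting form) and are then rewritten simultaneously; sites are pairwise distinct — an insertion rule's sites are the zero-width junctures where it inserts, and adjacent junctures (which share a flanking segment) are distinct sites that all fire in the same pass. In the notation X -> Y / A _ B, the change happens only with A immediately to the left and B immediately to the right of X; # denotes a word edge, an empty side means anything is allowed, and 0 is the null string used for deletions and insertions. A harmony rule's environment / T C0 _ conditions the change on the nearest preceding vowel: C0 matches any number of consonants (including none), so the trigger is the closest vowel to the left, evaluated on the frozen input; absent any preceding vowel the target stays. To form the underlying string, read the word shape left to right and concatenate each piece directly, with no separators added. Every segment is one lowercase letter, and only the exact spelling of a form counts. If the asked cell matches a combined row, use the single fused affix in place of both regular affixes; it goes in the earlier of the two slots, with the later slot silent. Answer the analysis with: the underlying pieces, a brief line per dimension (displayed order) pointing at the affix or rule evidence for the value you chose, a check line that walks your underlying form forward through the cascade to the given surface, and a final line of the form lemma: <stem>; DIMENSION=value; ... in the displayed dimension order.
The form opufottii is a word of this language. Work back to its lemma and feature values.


underlying: opufot-ti-u
SUR=ak - signalled by the affix -u
VEL=ma - signalled by the affix -ti
check: opufottiu -> opufottiu -> opufottii
lemma: opufot; SUR=ak; VEL=ma
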